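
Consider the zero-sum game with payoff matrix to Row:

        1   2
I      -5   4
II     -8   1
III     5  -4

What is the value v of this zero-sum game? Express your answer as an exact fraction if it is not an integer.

Row minima: I → -5, II → -8, III → -4; maximin = -4.
Column maxima: 1 → 5, 2 → 4; minimax = 4.
-4 ≠ 4, so there is no saddle point; optimal play is mixed.
II is strictly dominated by I, so Row never plays it.
On the remaining 2×2 (I, III vs 1, 2):
Let Row play I with probability p. Expected payoff against 1: (-5)p + 5(1−p) = −10p + 5; against 2: 4p + (-4)(1−p) = 8p − 4.
Setting these equal: −10p + 5 = 8p − 4 ⇒ −18p = -9 ⇒ p = 1/2, and the value is (-10)·(1/2) + 5 = 0.
For Column: with q = P(1), equating I's and III's payoffs gives −9q + 4 = 9q − 4 ⇒ q = 4/9.

0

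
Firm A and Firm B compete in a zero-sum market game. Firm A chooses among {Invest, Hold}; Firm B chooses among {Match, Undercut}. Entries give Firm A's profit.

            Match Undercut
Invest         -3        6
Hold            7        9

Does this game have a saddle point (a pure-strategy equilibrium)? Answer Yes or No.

Row minima: Invest → -3, Hold → 7; maximin = 7.
Column maxima: Match → 7, Undercut → 9; minimax = 7.
maximin = minimax = 7, so a saddle point exists.

Yes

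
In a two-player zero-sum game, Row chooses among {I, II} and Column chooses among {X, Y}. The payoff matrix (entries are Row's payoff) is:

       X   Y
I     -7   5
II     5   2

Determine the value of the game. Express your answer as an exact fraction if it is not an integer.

Row minima: I → -7, II → 2; maximin = 2.
Column maxima: X → 5, Y → 5; minimax = 5.
2 ≠ 5, so there is no saddle point; optimal play is mixed.
Let Row play I with probability p. Expected payoff against X: (-7)p + 5(1−p) = −12p + 5; against Y: 5p + 2(1−p) = 3p + 2.
Setting these equal: −12p + 5 = 3p + 2 ⇒ −15p = -3 ⇒ p = 1/5, and the value is (-12)·(1/5) + 5 = 13/5.
For Column: with q = P(X), equating I's and II's payoffs gives −12q + 5 = 3q + 2 ⇒ q = 1/5.

13/5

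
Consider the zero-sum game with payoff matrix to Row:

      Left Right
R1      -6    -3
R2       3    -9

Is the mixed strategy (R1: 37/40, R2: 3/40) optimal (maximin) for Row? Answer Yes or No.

No

Against Left this mix gives (37/40)·(-6) + (3/40)·3 = -213/40.
Against Right this mix gives (37/40)·(-3) + (3/40)·(-9) = -69/20.
Column will play Left, holding Row to -213/40. Shifting weight toward the row that does better against Left would raise this floor (the equalizing mix achieves -21/5 against both Left and Right), so the proposed strategy is not optimal.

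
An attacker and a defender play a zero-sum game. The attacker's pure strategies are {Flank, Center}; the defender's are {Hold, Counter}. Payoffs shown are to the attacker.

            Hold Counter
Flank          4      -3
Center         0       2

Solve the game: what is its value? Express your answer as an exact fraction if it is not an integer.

8/9

Row minima: Flank → -3, Center → 0; maximin = 0.
Column maxima: Hold → 4, Counter → 2; minimax = 2.
0 ≠ 2, so there is no saddle point; optimal play is mixed.
Let the attacker play Flank with probability p. Expected payoff against Hold: 4p + 0(1−p) = 4p; against Counter: (-3)p + 2(1−p) = −5p + 2.
Setting these equal: 4p = −5p + 2 ⇒ 9p = 2 ⇒ p = 2/9, and the value is (4)·(2/9) = 8/9.
For the defender: with q = P(Hold), equating Flank's and Center's payoffs gives 7q − 3 = −2q + 2 ⇒ q = 5/9.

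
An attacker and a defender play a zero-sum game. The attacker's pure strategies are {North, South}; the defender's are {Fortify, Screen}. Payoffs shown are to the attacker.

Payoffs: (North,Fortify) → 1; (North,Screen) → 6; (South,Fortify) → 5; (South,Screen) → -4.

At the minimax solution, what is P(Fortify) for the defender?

Row minima: North → 1, South → -4; maximin = 1.
Column maxima: Fortify → 5, Screen → 6; minimax = 5.
1 ≠ 5, so there is no saddle point; optimal play is mixed.
Let the attacker play North with probability p. Expected payoff against Fortify: 1p + 5(1−p) = −4p + 5; against Screen: 6p + (-4)(1−p) = 10p − 4.
Setting these equal: −4p + 5 = 10p − 4 ⇒ −14p = -9 ⇒ p = 9/14, and the value is (-4)·(9/14) + 5 = 17/7.
For the defender: with q = P(Fortify), equating North's and South's payoffs gives −5q + 6 = 9q − 4 ⇒ q = 5/7.

5/7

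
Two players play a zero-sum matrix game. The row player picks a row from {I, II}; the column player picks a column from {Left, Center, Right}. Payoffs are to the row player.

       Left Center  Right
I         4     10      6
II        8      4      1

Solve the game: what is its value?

44/9

Row minima: I → 4, II → 1; maximin = 4.
Column maxima: Left → 8, Center → 10, Right → 6; minimax = 6.
4 ≠ 6, so there is no saddle point; optimal play is mixed.
Center is strictly dominated by Right (it gives the row player strictly more in every row), so the column player never plays it.
On the remaining 2×2 (I, II vs Left, Right):
Let the row player play I with probability p. Expected payoff against Left: 4p + 8(1−p) = −4p + 8; against Right: 6p + 1(1−p) = 5p + 1.
Setting these equal: −4p + 8 = 5p + 1 ⇒ −9p = -7 ⇒ p = 7/9, and the value is (-4)·(7/9) + 8 = 44/9.
For the column player: with q = P(Left), equating I's and II's payoffs gives −2q + 6 = 7q + 1 ⇒ q = 5/9.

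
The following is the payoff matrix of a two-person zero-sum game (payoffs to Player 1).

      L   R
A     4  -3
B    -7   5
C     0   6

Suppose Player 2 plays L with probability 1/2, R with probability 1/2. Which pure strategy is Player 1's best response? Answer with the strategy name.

Expected payoff of A: (1/2)·4 + (1/2)·(-3) = 1/2.
Expected payoff of B: (1/2)·(-7) + (1/2)·5 = -1.
Expected payoff of C: (1/2)·0 + (1/2)·6 = 3.
The largest is 3, so Player 1's best response is C.

C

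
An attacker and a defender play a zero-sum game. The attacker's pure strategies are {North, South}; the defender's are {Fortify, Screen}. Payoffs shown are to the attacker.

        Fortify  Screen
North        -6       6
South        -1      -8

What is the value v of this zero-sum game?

-54/19

Row minima: North → -6, South → -8; maximin = -6.
Column maxima: Fortify → -1, Screen → 6; minimax = -1.
-6 ≠ -1, so there is no saddle point; optimal play is mixed.
Let the attacker play North with probability p. Expected payoff against Fortify: (-6)p + (-1)(1−p) = −5p − 1; against Screen: 6p + (-8)(1−p) = 14p − 8.
Setting these equal: −5p − 1 = 14p − 8 ⇒ −19p = -7 ⇒ p = 7/19, and the value is (-5)·(7/19) − 1 = -54/19.
For the defender: with q = P(Fortify), equating North's and South's payoffs gives −12q + 6 = 7q − 8 ⇒ q = 14/19.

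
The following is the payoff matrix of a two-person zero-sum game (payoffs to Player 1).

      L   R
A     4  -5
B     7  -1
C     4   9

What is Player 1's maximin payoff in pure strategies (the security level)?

4

Row minima: A → -5, B → -1, C → 4.
The best of these is 4.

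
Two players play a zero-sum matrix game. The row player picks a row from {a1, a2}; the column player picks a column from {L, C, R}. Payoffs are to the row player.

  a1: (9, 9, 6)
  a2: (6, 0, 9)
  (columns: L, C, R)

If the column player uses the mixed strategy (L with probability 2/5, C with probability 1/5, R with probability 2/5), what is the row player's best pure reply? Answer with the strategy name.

Expected payoff of a1: (2/5)·9 + (1/5)·9 + (2/5)·6 = 39/5.
Expected payoff of a2: (2/5)·6 + (1/5)·0 + (2/5)·9 = 6.
The largest is 39/5, so the row player's best response is a1.

a1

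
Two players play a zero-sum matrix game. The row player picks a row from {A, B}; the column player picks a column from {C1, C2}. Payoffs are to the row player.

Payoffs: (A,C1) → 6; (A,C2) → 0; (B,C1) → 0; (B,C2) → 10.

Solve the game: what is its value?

Row minima: A → 0, B → 0; maximin = 0.
Column maxima: C1 → 6, C2 → 10; minimax = 6.
0 ≠ 6, so there is no saddle point; optimal play is mixed.
Let the row player play A with probability p. Expected payoff against C1: 6p + 0(1−p) = 6p; against C2: 0p + 10(1−p) = −10p + 10.
Setting these equal: 6p = −10p + 10 ⇒ 16p = 10 ⇒ p = 5/8, and the value is (6)·(5/8) = 15/4.
For the column player: with q = P(C1), equating A's and B's payoffs gives 6q = −10q + 10 ⇒ q = 5/8.

15/4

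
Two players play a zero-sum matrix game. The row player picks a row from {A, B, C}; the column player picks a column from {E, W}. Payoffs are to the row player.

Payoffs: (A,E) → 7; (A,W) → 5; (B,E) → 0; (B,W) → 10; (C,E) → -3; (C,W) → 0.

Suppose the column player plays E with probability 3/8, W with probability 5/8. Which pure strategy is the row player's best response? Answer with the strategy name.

B

Expected payoff of A: (3/8)·7 + (5/8)·5 = 23/4.
Expected payoff of B: (3/8)·0 + (5/8)·10 = 25/4.
Expected payoff of C: (3/8)·(-3) + (5/8)·0 = -9/8.
The largest is 25/4, so the row player's best response is B.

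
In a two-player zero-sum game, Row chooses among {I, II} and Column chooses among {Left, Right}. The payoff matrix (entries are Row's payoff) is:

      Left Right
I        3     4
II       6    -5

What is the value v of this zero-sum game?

13/4

Row minima: I → 3, II → -5; maximin = 3.
Column maxima: Left → 6, Right → 4; minimax = 4.
3 ≠ 4, so there is no saddle point; optimal play is mixed.
Let Row play I with probability p. Expected payoff against Left: 3p + 6(1−p) = −3p + 6; against Right: 4p + (-5)(1−p) = 9p − 5.
Setting these equal: −3p + 6 = 9p − 5 ⇒ −12p = -11 ⇒ p = 11/12, and the value is (-3)·(11/12) + 6 = 13/4.
For Column: with q = P(Left), equating I's and II's payoffs gives −q + 4 = 11q − 5 ⇒ q = 3/4.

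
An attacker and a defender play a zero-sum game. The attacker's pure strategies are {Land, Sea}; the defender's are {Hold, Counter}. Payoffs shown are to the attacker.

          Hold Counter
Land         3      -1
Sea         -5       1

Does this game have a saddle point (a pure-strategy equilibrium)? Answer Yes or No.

Row minima: Land → -1, Sea → -5; maximin = -1.
Column maxima: Hold → 3, Counter → 1; minimax = 1.
-1 ≠ 1, so no pure-strategy equilibrium exists.

No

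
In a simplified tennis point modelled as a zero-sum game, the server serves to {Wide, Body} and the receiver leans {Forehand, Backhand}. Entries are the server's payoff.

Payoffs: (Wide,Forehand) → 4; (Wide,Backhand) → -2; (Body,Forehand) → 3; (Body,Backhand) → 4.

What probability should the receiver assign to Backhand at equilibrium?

1/7

Row minima: Wide → -2, Body → 3; maximin = 3.
Column maxima: Forehand → 4, Backhand → 4; minimax = 4.
3 ≠ 4, so there is no saddle point; optimal play is mixed.
Let the server play Wide with probability p. Expected payoff against Forehand: 4p + 3(1−p) = p + 3; against Backhand: (-2)p + 4(1−p) = −6p + 4.
Setting these equal: p + 3 = −6p + 4 ⇒ 7p = 1 ⇒ p = 1/7, and the value is (1)·(1/7) + 3 = 22/7.
For the receiver: with q = P(Forehand), equating Wide's and Body's payoffs gives 6q − 2 = −q + 4 ⇒ q = 6/7.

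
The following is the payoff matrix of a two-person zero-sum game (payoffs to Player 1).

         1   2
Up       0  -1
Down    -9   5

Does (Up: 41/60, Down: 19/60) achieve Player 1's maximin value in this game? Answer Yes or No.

No

Against 1 this mix gives (41/60)·0 + (19/60)·(-9) = -57/20.
Against 2 this mix gives (41/60)·(-1) + (19/60)·5 = 9/10.
Player 2 will play 1, holding Player 1 to -57/20. Shifting weight toward the row that does better against 1 would raise this floor (the equalizing mix achieves -3/5 against both 1 and 2), so the proposed strategy is not optimal.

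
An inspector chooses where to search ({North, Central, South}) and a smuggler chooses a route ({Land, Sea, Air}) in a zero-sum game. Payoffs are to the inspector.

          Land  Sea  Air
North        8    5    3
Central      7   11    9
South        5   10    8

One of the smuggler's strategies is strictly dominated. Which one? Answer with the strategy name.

Air holds the inspector's payoff strictly below Sea in every row: 3 < 5, 9 < 11, 8 < 10.
So Sea is strictly dominated for the smuggler.

Sea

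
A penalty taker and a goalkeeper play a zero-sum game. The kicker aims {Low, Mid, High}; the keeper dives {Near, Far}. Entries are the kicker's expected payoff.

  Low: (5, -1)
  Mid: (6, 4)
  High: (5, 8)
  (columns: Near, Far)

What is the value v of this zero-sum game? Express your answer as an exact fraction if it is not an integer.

28/5

Row minima: Low → -1, Mid → 4, High → 5; maximin = 5.
Column maxima: Near → 6, Far → 8; minimax = 6.
5 ≠ 6, so there is no saddle point; optimal play is mixed.
Low is strictly dominated by Mid, so the kicker never plays it.
On the remaining 2×2 (Mid, High vs Near, Far):
Let the kicker play Mid with probability p. Expected payoff against Near: 6p + 5(1−p) = p + 5; against Far: 4p + 8(1−p) = −4p + 8.
Setting these equal: p + 5 = −4p + 8 ⇒ 5p = 3 ⇒ p = 3/5, and the value is (1)·(3/5) + 5 = 28/5.
For the keeper: with q = P(Near), equating Mid's and High's payoffs gives 2q + 4 = −3q + 8 ⇒ q = 4/5.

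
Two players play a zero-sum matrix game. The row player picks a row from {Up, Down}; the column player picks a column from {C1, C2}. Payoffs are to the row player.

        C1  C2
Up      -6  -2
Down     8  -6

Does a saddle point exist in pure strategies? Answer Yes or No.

Row minima: Up → -6, Down → -6; maximin = -6.
Column maxima: C1 → 8, C2 → -2; minimax = -2.
-6 ≠ -2, so no pure-strategy equilibrium exists.

No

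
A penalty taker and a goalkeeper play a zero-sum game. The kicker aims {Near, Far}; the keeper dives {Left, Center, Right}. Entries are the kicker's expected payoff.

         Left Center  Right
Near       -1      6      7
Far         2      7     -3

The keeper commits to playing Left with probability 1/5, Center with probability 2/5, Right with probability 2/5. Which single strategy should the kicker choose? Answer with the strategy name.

Near

Expected payoff of Near: (1/5)·(-1) + (2/5)·6 + (2/5)·7 = 5.
Expected payoff of Far: (1/5)·2 + (2/5)·7 + (2/5)·(-3) = 2.
The largest is 5, so the kicker's best response is Near.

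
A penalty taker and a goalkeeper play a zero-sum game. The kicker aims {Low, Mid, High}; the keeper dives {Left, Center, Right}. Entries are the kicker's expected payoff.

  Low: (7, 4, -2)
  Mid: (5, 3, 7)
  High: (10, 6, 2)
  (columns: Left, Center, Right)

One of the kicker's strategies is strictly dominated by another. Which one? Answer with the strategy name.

High gives a strictly higher payoff than Low against every column: 10 > 7, 6 > 4, 2 > -2.
So Low is strictly dominated and the kicker never plays it.

Low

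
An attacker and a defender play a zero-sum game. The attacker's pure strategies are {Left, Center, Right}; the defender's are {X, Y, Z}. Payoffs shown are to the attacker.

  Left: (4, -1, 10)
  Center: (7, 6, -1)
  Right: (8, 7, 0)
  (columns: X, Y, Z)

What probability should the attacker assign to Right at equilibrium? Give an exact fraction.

11/18

Row minima: Left → -1, Center → -1, Right → 0; maximin = 0.
Column maxima: X → 8, Y → 7, Z → 10; minimax = 7.
0 ≠ 7, so there is no saddle point; optimal play is mixed.
Center is strictly dominated by Right, so the attacker never plays it.
X is strictly dominated by Y (it gives the attacker strictly more in every row), so the defender never plays it.
On the remaining 2×2 (Left, Right vs Y, Z):
Let the attacker play Left with probability p. Expected payoff against Y: (-1)p + 7(1−p) = −8p + 7; against Z: 10p + 0(1−p) = 10p.
Setting these equal: −8p + 7 = 10p ⇒ −18p = -7 ⇒ p = 7/18, and the value is (-8)·(7/18) + 7 = 35/9.
For the defender: with q = P(Y), equating Left's and Right's payoffs gives −11q + 10 = 7q ⇒ q = 5/9.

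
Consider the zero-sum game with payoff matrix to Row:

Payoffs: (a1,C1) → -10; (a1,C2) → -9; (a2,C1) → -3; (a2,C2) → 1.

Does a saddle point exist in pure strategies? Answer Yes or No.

Row minima: a1 → -10, a2 → -3; maximin = -3.
Column maxima: C1 → -3, C2 → 1; minimax = -3.
maximin = minimax = -3, so a saddle point exists.

Yes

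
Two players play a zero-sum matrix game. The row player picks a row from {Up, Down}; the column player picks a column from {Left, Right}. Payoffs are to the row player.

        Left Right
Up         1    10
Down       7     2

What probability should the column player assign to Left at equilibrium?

4/7

Row minima: Up → 1, Down → 2; maximin = 2.
Column maxima: Left → 7, Right → 10; minimax = 7.
2 ≠ 7, so there is no saddle point; optimal play is mixed.
Let the row player play Up with probability p. Expected payoff against Left: 1p + 7(1−p) = −6p + 7; against Right: 10p + 2(1−p) = 8p + 2.
Setting these equal: −6p + 7 = 8p + 2 ⇒ −14p = -5 ⇒ p = 5/14, and the value is (-6)·(5/14) + 7 = 34/7.
For the column player: with q = P(Left), equating Up's and Down's payoffs gives −9q + 10 = 5q + 2 ⇒ q = 4/7.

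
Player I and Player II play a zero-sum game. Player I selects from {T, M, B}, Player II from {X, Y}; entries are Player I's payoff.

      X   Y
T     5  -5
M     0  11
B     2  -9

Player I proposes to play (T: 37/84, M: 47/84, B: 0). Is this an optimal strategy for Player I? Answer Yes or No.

Against X this mix gives (37/84)·5 + (47/84)·0 = 185/84.
Against Y this mix gives (37/84)·(-5) + (47/84)·11 = 83/21.
Player II will play X, holding Player I to 185/84. Shifting weight toward the row that does better against X would raise this floor (the equalizing mix achieves 55/21 against both X and Y), so the proposed strategy is not optimal.

No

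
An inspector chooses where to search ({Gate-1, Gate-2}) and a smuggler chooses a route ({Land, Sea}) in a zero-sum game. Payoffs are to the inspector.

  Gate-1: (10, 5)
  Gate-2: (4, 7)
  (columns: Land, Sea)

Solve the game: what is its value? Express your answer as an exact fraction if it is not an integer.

25/4

Row minima: Gate-1 → 5, Gate-2 → 4; maximin = 5.
Column maxima: Land → 10, Sea → 7; minimax = 7.
5 ≠ 7, so there is no saddle point; optimal play is mixed.
Let the inspector play Gate-1 with probability p. Expected payoff against Land: 10p + 4(1−p) = 6p + 4; against Sea: 5p + 7(1−p) = −2p + 7.
Setting these equal: 6p + 4 = −2p + 7 ⇒ 8p = 3 ⇒ p = 3/8, and the value is (6)·(3/8) + 4 = 25/4.
For the smuggler: with q = P(Land), equating Gate-1's and Gate-2's payoffs gives 5q + 5 = −3q + 7 ⇒ q = 1/4.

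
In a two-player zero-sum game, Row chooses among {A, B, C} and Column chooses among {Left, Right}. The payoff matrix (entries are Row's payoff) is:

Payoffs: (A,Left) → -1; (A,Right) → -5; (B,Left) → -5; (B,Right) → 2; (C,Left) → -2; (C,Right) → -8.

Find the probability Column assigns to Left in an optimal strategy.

7/11

Row minima: A → -5, B → -5, C → -8; maximin = -5.
Column maxima: Left → -1, Right → 2; minimax = -1.
-5 ≠ -1, so there is no saddle point; optimal play is mixed.
C is strictly dominated by A, so Row never plays it.
On the remaining 2×2 (A, B vs Left, Right):
Let Row play A with probability p. Expected payoff against Left: (-1)p + (-5)(1−p) = 4p − 5; against Right: (-5)p + 2(1−p) = −7p + 2.
Setting these equal: 4p − 5 = −7p + 2 ⇒ 11p = 7 ⇒ p = 7/11, and the value is (4)·(7/11) − 5 = -27/11.
For Column: with q = P(Left), equating A's and B's payoffs gives 4q − 5 = −7q + 2 ⇒ q = 7/11.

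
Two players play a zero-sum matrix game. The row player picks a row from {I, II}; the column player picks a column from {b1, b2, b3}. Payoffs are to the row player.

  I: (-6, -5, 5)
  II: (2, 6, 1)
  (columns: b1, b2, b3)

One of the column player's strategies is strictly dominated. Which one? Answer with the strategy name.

b1 holds the row player's payoff strictly below b2 in every row: -6 < -5, 2 < 6.
So b2 is strictly dominated for the column player.

b2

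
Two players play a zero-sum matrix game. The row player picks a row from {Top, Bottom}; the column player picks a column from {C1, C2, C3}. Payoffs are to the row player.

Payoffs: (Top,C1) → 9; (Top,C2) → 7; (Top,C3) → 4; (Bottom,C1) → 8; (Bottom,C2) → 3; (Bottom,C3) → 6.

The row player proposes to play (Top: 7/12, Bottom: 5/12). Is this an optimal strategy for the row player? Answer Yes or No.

No

Against C1 this mix gives (7/12)·9 + (5/12)·8 = 103/12.
Against C2 this mix gives (7/12)·7 + (5/12)·3 = 16/3.
Against C3 this mix gives (7/12)·4 + (5/12)·6 = 29/6.
The column player will play C3, holding the row player to 29/6. Shifting weight toward the row that does better against C3 would raise this floor (the equalizing mix achieves 5 against both C3 and C2), so the proposed strategy is not optimal.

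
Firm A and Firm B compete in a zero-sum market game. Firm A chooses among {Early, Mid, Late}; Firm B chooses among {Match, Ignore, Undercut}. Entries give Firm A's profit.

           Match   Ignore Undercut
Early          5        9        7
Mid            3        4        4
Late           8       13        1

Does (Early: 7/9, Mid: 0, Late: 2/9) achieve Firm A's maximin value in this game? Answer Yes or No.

Yes

Against Match this mix gives (7/9)·5 + (2/9)·8 = 17/3.
Against Ignore this mix gives (7/9)·9 + (2/9)·13 = 89/9.
Against Undercut this mix gives (7/9)·7 + (2/9)·1 = 17/3.
All of Firm B's active replies (Match, Undercut) yield 17/3, and no column does worse for Firm A. The mix makes Firm B indifferent and guarantees 17/3, so it is optimal.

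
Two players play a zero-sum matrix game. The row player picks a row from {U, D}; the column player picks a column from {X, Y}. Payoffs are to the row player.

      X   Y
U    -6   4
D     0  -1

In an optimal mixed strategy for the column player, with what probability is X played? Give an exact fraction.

Row minima: U → -6, D → -1; maximin = -1.
Column maxima: X → 0, Y → 4; minimax = 0.
-1 ≠ 0, so there is no saddle point; optimal play is mixed.
Let the row player play U with probability p. Expected payoff against X: (-6)p + 0(1−p) = −6p; against Y: 4p + (-1)(1−p) = 5p − 1.
Setting these equal: −6p = 5p − 1 ⇒ −11p = -1 ⇒ p = 1/11, and the value is (-6)·(1/11) = -6/11.
For the column player: with q = P(X), equating U's and D's payoffs gives −10q + 4 = q − 1 ⇒ q = 5/11.

5/11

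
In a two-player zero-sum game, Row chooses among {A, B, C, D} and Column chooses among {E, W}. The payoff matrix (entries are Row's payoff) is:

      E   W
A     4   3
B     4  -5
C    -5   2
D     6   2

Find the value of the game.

3

Row minima: A → 3, B → -5, C → -5, D → 2; maximin = 3.
Column maxima: E → 6, W → 3; minimax = 3.
Since maximin = minimax = 3, there is a saddle point and the value is 3.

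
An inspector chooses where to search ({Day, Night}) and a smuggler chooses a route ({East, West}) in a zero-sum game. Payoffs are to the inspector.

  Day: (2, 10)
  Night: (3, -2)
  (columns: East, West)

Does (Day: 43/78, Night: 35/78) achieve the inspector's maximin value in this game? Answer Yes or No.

No

Against East this mix gives (43/78)·2 + (35/78)·3 = 191/78.
Against West this mix gives (43/78)·10 + (35/78)·(-2) = 60/13.
The smuggler will play East, holding the inspector to 191/78. Shifting weight toward the row that does better against East would raise this floor (the equalizing mix achieves 34/13 against both East and West), so the proposed strategy is not optimal.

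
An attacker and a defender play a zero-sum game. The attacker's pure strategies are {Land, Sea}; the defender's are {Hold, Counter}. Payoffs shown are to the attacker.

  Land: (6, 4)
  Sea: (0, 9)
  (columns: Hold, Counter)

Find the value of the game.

Row minima: Land → 4, Sea → 0; maximin = 4.
Column maxima: Hold → 6, Counter → 9; minimax = 6.
4 ≠ 6, so there is no saddle point; optimal play is mixed.
Let the attacker play Land with probability p. Expected payoff against Hold: 6p + 0(1−p) = 6p; against Counter: 4p + 9(1−p) = −5p + 9.
Setting these equal: 6p = −5p + 9 ⇒ 11p = 9 ⇒ p = 9/11, and the value is (6)·(9/11) = 54/11.
For the defender: with q = P(Hold), equating Land's and Sea's payoffs gives 2q + 4 = −9q + 9 ⇒ q = 5/11.

54/11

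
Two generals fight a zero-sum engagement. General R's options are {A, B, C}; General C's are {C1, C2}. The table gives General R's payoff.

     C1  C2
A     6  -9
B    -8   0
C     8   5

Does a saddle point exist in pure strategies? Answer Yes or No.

Yes

Row minima: A → -9, B → -8, C → 5; maximin = 5.
Column maxima: C1 → 8, C2 → 5; minimax = 5.
maximin = minimax = 5, so a saddle point exists.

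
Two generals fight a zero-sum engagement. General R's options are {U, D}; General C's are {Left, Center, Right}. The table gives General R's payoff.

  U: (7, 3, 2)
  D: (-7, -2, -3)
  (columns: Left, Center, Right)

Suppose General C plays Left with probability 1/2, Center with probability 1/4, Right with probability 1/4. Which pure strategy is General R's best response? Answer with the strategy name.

Expected payoff of U: (1/2)·7 + (1/4)·3 + (1/4)·2 = 19/4.
Expected payoff of D: (1/2)·(-7) + (1/4)·(-2) + (1/4)·(-3) = -19/4.
The largest is 19/4, so General R's best response is U.

U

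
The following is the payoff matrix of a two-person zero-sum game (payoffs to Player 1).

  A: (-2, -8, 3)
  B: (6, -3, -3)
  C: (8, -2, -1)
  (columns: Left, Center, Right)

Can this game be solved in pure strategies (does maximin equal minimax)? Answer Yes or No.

Row minima: A → -8, B → -3, C → -2; maximin = -2.
Column maxima: Left → 8, Center → -2, Right → 3; minimax = -2.
maximin = minimax = -2, so a saddle point exists.

Yes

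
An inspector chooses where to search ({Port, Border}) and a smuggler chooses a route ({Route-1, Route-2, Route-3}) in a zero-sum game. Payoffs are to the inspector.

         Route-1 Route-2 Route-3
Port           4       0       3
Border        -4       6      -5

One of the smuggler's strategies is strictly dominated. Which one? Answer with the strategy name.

Route-1

Route-3 holds the inspector's payoff strictly below Route-1 in every row: 3 < 4, -5 < -4.
So Route-1 is strictly dominated for the smuggler.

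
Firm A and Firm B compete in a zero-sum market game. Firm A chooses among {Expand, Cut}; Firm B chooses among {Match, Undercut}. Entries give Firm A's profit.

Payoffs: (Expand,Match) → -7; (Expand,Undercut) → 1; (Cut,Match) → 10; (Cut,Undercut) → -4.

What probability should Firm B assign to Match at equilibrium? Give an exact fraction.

Row minima: Expand → -7, Cut → -4; maximin = -4.
Column maxima: Match → 10, Undercut → 1; minimax = 1.
-4 ≠ 1, so there is no saddle point; optimal play is mixed.
Let Firm A play Expand with probability p. Expected payoff against Match: (-7)p + 10(1−p) = −17p + 10; against Undercut: 1p + (-4)(1−p) = 5p − 4.
Setting these equal: −17p + 10 = 5p − 4 ⇒ −22p = -14 ⇒ p = 7/11, and the value is (-17)·(7/11) + 10 = -9/11.
For Firm B: with q = P(Match), equating Expand's and Cut's payoffs gives −8q + 1 = 14q − 4 ⇒ q = 5/22.

5/22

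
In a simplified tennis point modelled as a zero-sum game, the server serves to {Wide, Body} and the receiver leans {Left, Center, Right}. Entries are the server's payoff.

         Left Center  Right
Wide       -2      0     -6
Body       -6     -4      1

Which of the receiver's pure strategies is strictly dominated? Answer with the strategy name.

Center

Left holds the server's payoff strictly below Center in every row: -2 < 0, -6 < -4.
So Center is strictly dominated for the receiver.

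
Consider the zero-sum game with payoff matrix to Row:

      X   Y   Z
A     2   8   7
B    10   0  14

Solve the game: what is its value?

Row minima: A → 2, B → 0; maximin = 2.
Column maxima: X → 10, Y → 8, Z → 14; minimax = 8.
2 ≠ 8, so there is no saddle point; optimal play is mixed.
Z is strictly dominated by X (it gives Row strictly more in every row), so Column never plays it.
On the remaining 2×2 (A, B vs X, Y):
Let Row play A with probability p. Expected payoff against X: 2p + 10(1−p) = −8p + 10; against Y: 8p + 0(1−p) = 8p.
Setting these equal: −8p + 10 = 8p ⇒ −16p = -10 ⇒ p = 5/8, and the value is (-8)·(5/8) + 10 = 5.
For Column: with q = P(X), equating A's and B's payoffs gives −6q + 8 = 10q ⇒ q = 1/2.

5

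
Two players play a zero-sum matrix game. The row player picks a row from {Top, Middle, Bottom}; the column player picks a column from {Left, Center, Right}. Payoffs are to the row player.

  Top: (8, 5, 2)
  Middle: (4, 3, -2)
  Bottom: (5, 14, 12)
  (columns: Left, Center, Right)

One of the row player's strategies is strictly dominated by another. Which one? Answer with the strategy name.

Middle

Top gives a strictly higher payoff than Middle against every column: 8 > 4, 5 > 3, 2 > -2.
So Middle is strictly dominated and the row player never plays it.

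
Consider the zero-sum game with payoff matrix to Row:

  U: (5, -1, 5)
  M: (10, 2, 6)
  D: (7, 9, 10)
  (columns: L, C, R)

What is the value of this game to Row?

38/5

Row minima: U → -1, M → 2, D → 7; maximin = 7.
Column maxima: L → 10, C → 9, R → 10; minimax = 9.
7 ≠ 9, so there is no saddle point; optimal play is mixed.
U is strictly dominated by M, so Row never plays it.
R is strictly dominated by C (it gives Row strictly more in every row), so Column never plays it.
On the remaining 2×2 (M, D vs L, C):
Let Row play M with probability p. Expected payoff against L: 10p + 7(1−p) = 3p + 7; against C: 2p + 9(1−p) = −7p + 9.
Setting these equal: 3p + 7 = −7p + 9 ⇒ 10p = 2 ⇒ p = 1/5, and the value is (3)·(1/5) + 7 = 38/5.
For Column: with q = P(L), equating M's and D's payoffs gives 8q + 2 = −2q + 9 ⇒ q = 7/10.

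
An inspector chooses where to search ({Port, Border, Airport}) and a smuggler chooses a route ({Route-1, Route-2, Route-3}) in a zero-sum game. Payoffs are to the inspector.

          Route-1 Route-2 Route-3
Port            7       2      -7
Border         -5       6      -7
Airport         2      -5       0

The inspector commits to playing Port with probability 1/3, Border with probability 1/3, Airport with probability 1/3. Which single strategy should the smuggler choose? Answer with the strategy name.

If the smuggler plays Route-1, the inspector's expected payoff is (1/3)·7 + (1/3)·(-5) + (1/3)·2 = 4/3.
If the smuggler plays Route-2, the inspector's expected payoff is (1/3)·2 + (1/3)·6 + (1/3)·(-5) = 1.
If the smuggler plays Route-3, the inspector's expected payoff is (1/3)·(-7) + (1/3)·(-7) + (1/3)·0 = -14/3.
The smuggler minimizes the inspector's payoff; the smallest is -14/3, so the best response is Route-3.

Route-3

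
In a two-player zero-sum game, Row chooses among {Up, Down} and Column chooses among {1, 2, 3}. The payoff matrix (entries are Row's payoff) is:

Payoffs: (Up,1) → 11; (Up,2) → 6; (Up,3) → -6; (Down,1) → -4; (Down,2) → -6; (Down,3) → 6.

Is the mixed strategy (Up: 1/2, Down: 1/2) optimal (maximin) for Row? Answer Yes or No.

Against 1 this mix gives (1/2)·11 + (1/2)·(-4) = 7/2.
Against 2 this mix gives (1/2)·6 + (1/2)·(-6) = 0.
Against 3 this mix gives (1/2)·(-6) + (1/2)·6 = 0.
All of Column's active replies (2, 3) yield 0, and no column does worse for Row. The mix makes Column indifferent and guarantees 0, so it is optimal.

Yes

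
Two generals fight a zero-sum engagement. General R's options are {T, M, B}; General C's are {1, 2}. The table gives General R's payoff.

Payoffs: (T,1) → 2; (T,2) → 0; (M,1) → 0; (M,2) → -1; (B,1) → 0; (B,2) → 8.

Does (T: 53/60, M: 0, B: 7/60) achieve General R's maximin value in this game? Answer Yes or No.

Against 1 this mix gives (53/60)·2 + (7/60)·0 = 53/30.
Against 2 this mix gives (53/60)·0 + (7/60)·8 = 14/15.
General C will play 2, holding General R to 14/15. Shifting weight toward the row that does better against 2 would raise this floor (the equalizing mix achieves 8/5 against both 2 and 1), so the proposed strategy is not optimal.

No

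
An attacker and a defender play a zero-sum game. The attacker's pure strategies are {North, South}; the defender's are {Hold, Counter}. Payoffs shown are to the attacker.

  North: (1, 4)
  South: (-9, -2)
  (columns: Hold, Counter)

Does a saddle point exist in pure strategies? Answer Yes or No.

Row minima: North → 1, South → -9; maximin = 1.
Column maxima: Hold → 1, Counter → 4; minimax = 1.
maximin = minimax = 1, so a saddle point exists.

Yes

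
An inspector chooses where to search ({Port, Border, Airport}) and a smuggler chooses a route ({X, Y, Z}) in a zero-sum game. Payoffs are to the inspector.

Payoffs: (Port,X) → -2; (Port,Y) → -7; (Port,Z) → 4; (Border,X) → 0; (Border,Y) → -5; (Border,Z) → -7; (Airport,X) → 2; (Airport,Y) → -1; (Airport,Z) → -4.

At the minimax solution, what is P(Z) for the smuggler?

3/7

Row minima: Port → -7, Border → -7, Airport → -4; maximin = -4.
Column maxima: X → 2, Y → -1, Z → 4; minimax = -1.
-4 ≠ -1, so there is no saddle point; optimal play is mixed.
Border is strictly dominated by Airport, so the inspector never plays it.
X is strictly dominated by Y (it gives the inspector strictly more in every row), so the smuggler never plays it.
On the remaining 2×2 (Port, Airport vs Y, Z):
Let the inspector play Port with probability p. Expected payoff against Y: (-7)p + (-1)(1−p) = −6p − 1; against Z: 4p + (-4)(1−p) = 8p − 4.
Setting these equal: −6p − 1 = 8p − 4 ⇒ −14p = -3 ⇒ p = 3/14, and the value is (-6)·(3/14) − 1 = -16/7.
For the smuggler: with q = P(Y), equating Port's and Airport's payoffs gives −11q + 4 = 3q − 4 ⇒ q = 4/7.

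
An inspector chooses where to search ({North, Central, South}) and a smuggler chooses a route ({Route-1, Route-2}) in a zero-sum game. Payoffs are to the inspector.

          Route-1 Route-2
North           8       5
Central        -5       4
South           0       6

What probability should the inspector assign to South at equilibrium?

1/3

Row minima: North → 5, Central → -5, South → 0; maximin = 5.
Column maxima: Route-1 → 8, Route-2 → 6; minimax = 6.
5 ≠ 6, so there is no saddle point; optimal play is mixed.
Central is strictly dominated by North, so the inspector never plays it.
On the remaining 2×2 (North, South vs Route-1, Route-2):
Let the inspector play North with probability p. Expected payoff against Route-1: 8p + 0(1−p) = 8p; against Route-2: 5p + 6(1−p) = −p + 6.
Setting these equal: 8p = −p + 6 ⇒ 9p = 6 ⇒ p = 2/3, and the value is (8)·(2/3) = 16/3.
For the smuggler: with q = P(Route-1), equating North's and South's payoffs gives 3q + 5 = −6q + 6 ⇒ q = 1/9.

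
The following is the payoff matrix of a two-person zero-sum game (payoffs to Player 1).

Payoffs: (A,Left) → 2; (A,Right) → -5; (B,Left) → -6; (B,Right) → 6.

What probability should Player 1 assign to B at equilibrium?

7/19

Row minima: A → -5, B → -6; maximin = -5.
Column maxima: Left → 2, Right → 6; minimax = 2.
-5 ≠ 2, so there is no saddle point; optimal play is mixed.
Let Player 1 play A with probability p. Expected payoff against Left: 2p + (-6)(1−p) = 8p − 6; against Right: (-5)p + 6(1−p) = −11p + 6.
Setting these equal: 8p − 6 = −11p + 6 ⇒ 19p = 12 ⇒ p = 12/19, and the value is (8)·(12/19) − 6 = -18/19.
For Player 2: with q = P(Left), equating A's and B's payoffs gives 7q − 5 = −12q + 6 ⇒ q = 11/19.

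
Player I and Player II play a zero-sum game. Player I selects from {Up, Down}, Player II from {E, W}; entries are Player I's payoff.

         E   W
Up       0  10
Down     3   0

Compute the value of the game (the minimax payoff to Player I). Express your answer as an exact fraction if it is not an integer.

30/13

Row minima: Up → 0, Down → 0; maximin = 0.
Column maxima: E → 3, W → 10; minimax = 3.
0 ≠ 3, so there is no saddle point; optimal play is mixed.
Let Player I play Up with probability p. Expected payoff against E: 0p + 3(1−p) = −3p + 3; against W: 10p + 0(1−p) = 10p.
Setting these equal: −3p + 3 = 10p ⇒ −13p = -3 ⇒ p = 3/13, and the value is (-3)·(3/13) + 3 = 30/13.
For Player II: with q = P(E), equating Up's and Down's payoffs gives −10q + 10 = 3q ⇒ q = 10/13.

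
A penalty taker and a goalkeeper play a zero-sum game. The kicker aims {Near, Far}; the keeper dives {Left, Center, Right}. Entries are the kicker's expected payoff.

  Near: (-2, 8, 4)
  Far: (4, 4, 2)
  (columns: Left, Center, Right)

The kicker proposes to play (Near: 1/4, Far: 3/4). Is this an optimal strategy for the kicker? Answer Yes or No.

Yes

Against Left this mix gives (1/4)·(-2) + (3/4)·4 = 5/2.
Against Center this mix gives (1/4)·8 + (3/4)·4 = 5.
Against Right this mix gives (1/4)·4 + (3/4)·2 = 5/2.
All of the keeper's active replies (Left, Right) yield 5/2, and no column does worse for the kicker. The mix makes the keeper indifferent and guarantees 5/2, so it is optimal.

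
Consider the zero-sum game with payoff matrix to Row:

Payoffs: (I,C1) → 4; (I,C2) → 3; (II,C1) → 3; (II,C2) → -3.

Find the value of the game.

Row minima: I → 3, II → -3; maximin = 3.
Column maxima: C1 → 4, C2 → 3; minimax = 3.
Since maximin = minimax = 3, there is a saddle point and the value is 3.

3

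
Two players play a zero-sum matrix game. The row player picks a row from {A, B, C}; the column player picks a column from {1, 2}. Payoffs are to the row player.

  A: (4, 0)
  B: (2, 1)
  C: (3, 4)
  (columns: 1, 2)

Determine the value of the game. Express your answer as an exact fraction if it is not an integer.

16/5

Row minima: A → 0, B → 1, C → 3; maximin = 3.
Column maxima: 1 → 4, 2 → 4; minimax = 4.
3 ≠ 4, so there is no saddle point; optimal play is mixed.
B is strictly dominated by C, so the row player never plays it.
On the remaining 2×2 (A, C vs 1, 2):
Let the row player play A with probability p. Expected payoff against 1: 4p + 3(1−p) = p + 3; against 2: 0p + 4(1−p) = −4p + 4.
Setting these equal: p + 3 = −4p + 4 ⇒ 5p = 1 ⇒ p = 1/5, and the value is (1)·(1/5) + 3 = 16/5.
For the column player: with q = P(1), equating A's and C's payoffs gives 4q = −q + 4 ⇒ q = 4/5.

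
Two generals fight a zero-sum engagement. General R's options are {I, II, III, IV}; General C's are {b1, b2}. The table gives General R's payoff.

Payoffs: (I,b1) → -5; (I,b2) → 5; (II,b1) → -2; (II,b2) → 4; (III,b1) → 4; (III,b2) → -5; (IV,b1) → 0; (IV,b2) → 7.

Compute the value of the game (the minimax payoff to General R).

Row minima: I → -5, II → -2, III → -5, IV → 0; maximin = 0.
Column maxima: b1 → 4, b2 → 7; minimax = 4.
0 ≠ 4, so there is no saddle point; optimal play is mixed.
I is strictly dominated by IV, so General R never plays it.
II is strictly dominated by IV, so General R never plays it.
On the remaining 2×2 (III, IV vs b1, b2):
Let General R play III with probability p. Expected payoff against b1: 4p + 0(1−p) = 4p; against b2: (-5)p + 7(1−p) = −12p + 7.
Setting these equal: 4p = −12p + 7 ⇒ 16p = 7 ⇒ p = 7/16, and the value is (4)·(7/16) = 7/4.
For General C: with q = P(b1), equating III's and IV's payoffs gives 9q − 5 = −7q + 7 ⇒ q = 3/4.

7/4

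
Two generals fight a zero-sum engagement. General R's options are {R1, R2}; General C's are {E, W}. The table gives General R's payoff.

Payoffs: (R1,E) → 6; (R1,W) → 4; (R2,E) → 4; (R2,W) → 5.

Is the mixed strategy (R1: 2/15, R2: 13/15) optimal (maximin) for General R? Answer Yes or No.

No

Against E this mix gives (2/15)·6 + (13/15)·4 = 64/15.
Against W this mix gives (2/15)·4 + (13/15)·5 = 73/15.
General C will play E, holding General R to 64/15. Shifting weight toward the row that does better against E would raise this floor (the equalizing mix achieves 14/3 against both E and W), so the proposed strategy is not optimal.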